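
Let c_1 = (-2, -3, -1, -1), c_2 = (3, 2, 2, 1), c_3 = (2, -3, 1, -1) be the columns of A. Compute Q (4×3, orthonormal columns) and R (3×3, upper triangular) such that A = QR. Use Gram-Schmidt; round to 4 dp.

c_1 = (-2, -3, -1, -1); ‖c_1‖ = 3.8730, so e_1 = (-0.5164, -0.7746, -0.2582, -0.2582).
e_1·c_2 = (-0.5164)·3 + (-0.7746)·2 + (-0.2582)·2 + (-0.2582)·1 = -3.8730.
u_2 = c_2 + 3.8730·e_1 = (1.0000, -1.0000, 1.0000, 0.0000).
‖u_2‖ = 1.7321, so e_2 = (0.5774, -0.5774, 0.5774, 0.0000).
e_1·c_3 = (-0.5164)·2 + (-0.7746)·(-3) + (-0.2582)·1 + (-0.2582)·(-1) = 1.2910; e_2·c_3 = 0.5774·2 + (-0.5774)·(-3) + 0.5774·1 + 0.0000·(-1) = 3.4641.
u_3 = c_3 − 1.2910·e_1 − 3.4641·e_2 = (0.6667, 0.0000, -0.6667, -0.6667).
‖u_3‖ = 1.1547, so e_3 = (0.5774, 0.0000, -0.5774, -0.5774).

Q = [[-0.5164, 0.5774, 0.5774], [-0.7746, -0.5774, 0.0000], [-0.2582, 0.5774, -0.5774], [-0.2582, 0.0000, -0.5774]], R = [[3.8730, -3.8730, 1.2910], [0.0000, 1.7321, 3.4641], [0.0000, 0.0000, 1.1547]]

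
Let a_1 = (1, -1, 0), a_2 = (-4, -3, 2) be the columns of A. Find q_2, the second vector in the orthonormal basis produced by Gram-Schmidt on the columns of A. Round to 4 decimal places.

q_2 = (-0.6556, -0.6556, 0.3746)

a_1 = (1, -1, 0); ‖a_1‖ = 1.4142, so q_1 = (0.7071, -0.7071, 0.0000).
q_1·a_2 = 0.7071·(-4) + (-0.7071)·(-3) + 0.0000·2 = -0.7071.
u_2 = a_2 + 0.7071·q_1 = (-3.5000, -3.5000, 2.0000).
‖u_2‖ = 5.3385, so q_2 = (-0.6556, -0.6556, 0.3746).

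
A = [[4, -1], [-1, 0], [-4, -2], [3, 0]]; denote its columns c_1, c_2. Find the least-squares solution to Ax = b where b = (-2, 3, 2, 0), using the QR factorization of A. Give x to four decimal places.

c_1 = (4, -1, -4, 3); ‖c_1‖ = 6.4807, so e_1 = (0.6172, -0.1543, -0.6172, 0.4629).
e_1·c_2 = 0.6172·(-1) + (-0.1543)·0 + (-0.6172)·(-2) + 0.4629·0 = 0.6172.
u_2 = c_2 − 0.6172·e_1 = (-1.3810, 0.0952, -1.6190, -0.2857).
‖u_2‖ = 2.1492, so e_2 = (-0.6425, 0.0443, -0.7533, -0.1329).
Qᵀb = (-2.9318, -0.0886).
Back-substitute: x_2 = -0.0886/2.1492 = -0.0412.
x_1 = (-2.9318 − 0.6172·(-0.0412))/6.4807 = -0.4485.

x = (-0.4485, -0.0412)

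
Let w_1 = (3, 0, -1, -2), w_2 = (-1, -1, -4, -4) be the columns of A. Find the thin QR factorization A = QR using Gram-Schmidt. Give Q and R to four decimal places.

w_1 = (3, 0, -1, -2); ‖w_1‖ = 3.7417, so q_1 = (0.8018, 0.0000, -0.2673, -0.5345).
q_1·w_2 = 0.8018·(-1) + 0.0000·(-1) + (-0.2673)·(-4) + (-0.5345)·(-4) = 2.4054.
u_2 = w_2 − 2.4054·q_1 = (-2.9286, -1.0000, -3.3571, -2.7143).
‖u_2‖ = 5.3117, so q_2 = (-0.5513, -0.1883, -0.6320, -0.5110).

Q = [[0.8018, -0.5513], [0.0000, -0.1883], [-0.2673, -0.6320], [-0.5345, -0.5110]], R = [[3.7417, 2.4054], [0.0000, 5.3117]]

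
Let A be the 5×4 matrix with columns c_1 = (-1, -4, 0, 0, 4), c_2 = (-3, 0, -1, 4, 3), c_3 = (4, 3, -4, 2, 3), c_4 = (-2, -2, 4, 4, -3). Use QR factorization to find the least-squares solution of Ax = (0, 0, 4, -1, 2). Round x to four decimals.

e_1 = c_1/‖c_1‖ = (-1, -4, 0, 0, 4)/5.7446 = (-0.1741, -0.6963, 0.0000, 0.0000, 0.6963).
r_{12} = e_1·c_2 = 2.6112.
u_2 = c_2 − 2.6112·e_1 = (-2.5455, 1.8182, -1.0000, 4.0000, 1.1818).
‖u_2‖ = 5.3087, so e_2 = (-0.4795, 0.3425, -0.1884, 0.7535, 0.2226).
r_{13} = e_1·c_3 = -0.6963; r_{23} = e_2·c_3 = 2.0378.
u_3 = c_3 + 0.6963·e_1 − 2.0378·e_2 = (4.8559, 1.8172, -3.6161, 0.4645, 3.0312).
‖u_3‖ = 7.0258, so e_3 = (0.6912, 0.2586, -0.5147, 0.0661, 0.4314).
r_{14} = e_1·c_4 = -0.3482; r_{24} = e_2·c_4 = 1.8666; r_{34} = e_3·c_4 = -4.9882.
u_4 = c_4 + 0.3482·e_1 − 1.8666·e_2 + 4.9882·e_3 = (2.2820, -1.5915, 1.7842, 2.9233, -1.0210).
‖u_4‖ = 4.5291, so e_4 = (0.5039, -0.3514, 0.3940, 0.6455, -0.2254).
Qᵀb = (1.3926, -1.0617, -1.2620, 0.4795).
Back-substitute: x_4 = 0.4795/4.5291 = 0.1059.
x_3 = (-1.2620 + 4.9882·0.1059)/7.0258 = -0.1045.
x_2 = (-1.0617 − 2.0378·(-0.1045) − 1.8666·0.1059)/5.3087 = -0.1971.
x_1 = (1.3926 − 2.6112·(-0.1971) + 0.6963·(-0.1045) + 0.3482·0.1059)/5.7446 = 0.3258.

x = (0.3258, -0.1971, -0.1045, 0.1059)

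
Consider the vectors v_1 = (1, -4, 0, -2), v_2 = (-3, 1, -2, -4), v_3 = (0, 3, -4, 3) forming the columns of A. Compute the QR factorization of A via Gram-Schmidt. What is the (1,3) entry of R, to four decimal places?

r_{13} = -3.9279

v_1 = (1, -4, 0, -2); ‖v_1‖ = 4.5826, so e_1 = (0.2182, -0.8729, 0.0000, -0.4364).
r_{13} = e_1·v_3 = -3.9279.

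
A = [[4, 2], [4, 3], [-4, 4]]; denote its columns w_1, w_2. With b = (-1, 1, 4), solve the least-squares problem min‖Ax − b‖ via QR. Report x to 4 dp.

w_1 = (4, 4, -4); ‖w_1‖ = 6.9282, so q_1 = (0.5774, 0.5774, -0.5774).
q_1·w_2 = 0.5774·2 + 0.5774·3 + (-0.5774)·4 = 0.5774.
u_2 = w_2 − 0.5774·q_1 = (1.6667, 2.6667, 4.3333).
‖u_2‖ = 5.3541, so q_2 = (0.3113, 0.4981, 0.8093).
Qᵀb = (-2.3094, 3.4242).
Back-substitute: x_2 = 3.4242/5.3541 = 0.6395.
x_1 = (-2.3094 − 0.5774·0.6395)/6.9282 = -0.3866.

x = (-0.3866, 0.6395)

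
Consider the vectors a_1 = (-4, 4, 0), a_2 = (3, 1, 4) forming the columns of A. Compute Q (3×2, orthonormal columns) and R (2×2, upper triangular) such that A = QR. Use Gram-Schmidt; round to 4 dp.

Q = [[-0.7071, 0.4082], [0.7071, 0.4082], [0.0000, 0.8165]], R = [[5.6569, -1.4142], [0.0000, 4.8990]]

a_1 = (-4, 4, 0); ‖a_1‖ = 5.6569, so e_1 = (-0.7071, 0.7071, 0.0000).
e_1·a_2 = (-0.7071)·3 + 0.7071·1 + 0.0000·4 = -1.4142.
u_2 = a_2 + 1.4142·e_1 = (2.0000, 2.0000, 4.0000).
‖u_2‖ = 4.8990, so e_2 = (0.4082, 0.4082, 0.8165).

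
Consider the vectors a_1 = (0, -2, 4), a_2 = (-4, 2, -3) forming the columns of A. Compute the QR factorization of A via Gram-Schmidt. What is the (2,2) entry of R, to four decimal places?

a_1 = (0, -2, 4); ‖a_1‖ = 4.4721, so q_1 = (0.0000, -0.4472, 0.8944).
q_1·a_2 = 0.0000·(-4) + (-0.4472)·2 + 0.8944·(-3) = -3.5777.
u_2 = a_2 + 3.5777·q_1 = (-4.0000, 0.4000, 0.2000).
r_{22} = ‖u_2‖ = 4.0249.

r_{22} = 4.0249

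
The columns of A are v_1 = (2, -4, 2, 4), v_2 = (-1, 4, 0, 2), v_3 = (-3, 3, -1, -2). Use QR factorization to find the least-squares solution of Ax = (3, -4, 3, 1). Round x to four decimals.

x = (0.2569, -0.3454, -0.6525)

v_1 = (2, -4, 2, 4); ‖v_1‖ = 6.3246, so q_1 = (0.3162, -0.6325, 0.3162, 0.6325).
q_1·v_2 = 0.3162·(-1) + (-0.6325)·4 + 0.3162·0 + 0.6325·2 = -1.5811.
u_2 = v_2 + 1.5811·q_1 = (-0.5000, 3.0000, 0.5000, 3.0000).
‖u_2‖ = 4.3012, so q_2 = (-0.1162, 0.6975, 0.1162, 0.6975).
q_1·v_3 = 0.3162·(-3) + (-0.6325)·3 + 0.3162·(-1) + 0.6325·(-2) = -4.4272; q_2·v_3 = (-0.1162)·(-3) + 0.6975·3 + 0.1162·(-1) + 0.6975·(-2) = 0.9300.
u_3 = v_3 + 4.4272·q_1 − 0.9300·q_2 = (-1.4919, -0.4486, 0.2919, 0.1514).
‖u_3‖ = 1.5922, so q_3 = (-0.9370, -0.2818, 0.1833, 0.0951).
Qᵀb = (5.0596, -2.0925, -1.0388).
Back-substitute: x_3 = -1.0388/1.5922 = -0.6525.
x_2 = (-2.0925 − 0.9300·(-0.6525))/4.3012 = -0.3454.
x_1 = (5.0596 + 1.5811·(-0.3454) + 4.4272·(-0.6525))/6.3246 = 0.2569.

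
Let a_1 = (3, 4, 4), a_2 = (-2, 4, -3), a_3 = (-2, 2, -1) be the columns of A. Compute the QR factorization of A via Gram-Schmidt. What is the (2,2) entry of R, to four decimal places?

q_1 = a_1/‖a_1‖ = (3, 4, 4)/6.4031 = (0.4685, 0.6247, 0.6247).
r_{12} = q_1·a_2 = -0.3123.
u_2 = a_2 + 0.3123·q_1 = (-1.8537, 4.1951, -2.8049).
r_{22} = ‖u_2‖ = 5.3761.

r_{22} = 5.3761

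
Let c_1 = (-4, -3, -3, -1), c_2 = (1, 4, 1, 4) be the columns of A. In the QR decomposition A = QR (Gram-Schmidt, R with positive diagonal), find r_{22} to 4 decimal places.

r_{22} = 4.3458

c_1 = (-4, -3, -3, -1); ‖c_1‖ = 5.9161, so q_1 = (-0.6761, -0.5071, -0.5071, -0.1690).
q_1·c_2 = (-0.6761)·1 + (-0.5071)·4 + (-0.5071)·1 + (-0.1690)·4 = -3.8877.
u_2 = c_2 + 3.8877·q_1 = (-1.6286, 2.0286, -0.9714, 3.3429).
r_{22} = ‖u_2‖ = 4.3458.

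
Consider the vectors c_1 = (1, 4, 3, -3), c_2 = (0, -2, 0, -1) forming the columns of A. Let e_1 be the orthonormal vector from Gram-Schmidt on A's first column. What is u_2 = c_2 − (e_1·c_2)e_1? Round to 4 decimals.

c_1 = (1, 4, 3, -3); ‖c_1‖ = 5.9161, so e_1 = (0.1690, 0.6761, 0.5071, -0.5071).
e_1·c_2 = 0.1690·0 + 0.6761·(-2) + 0.5071·0 + (-0.5071)·(-1) = -0.8452.
u_2 = c_2 + 0.8452·e_1 = (0.1429, -1.4286, 0.4286, -1.4286).

u_2 = (0.1429, -1.4286, 0.4286, -1.4286)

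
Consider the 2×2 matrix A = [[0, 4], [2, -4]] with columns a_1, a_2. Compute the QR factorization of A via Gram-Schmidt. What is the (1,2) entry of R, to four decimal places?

a_1 = (0, 2); ‖a_1‖ = 2.0000, so q_1 = (0.0000, 1.0000).
r_{12} = q_1·a_2 = -4.0000.

r_{12} = -4.0000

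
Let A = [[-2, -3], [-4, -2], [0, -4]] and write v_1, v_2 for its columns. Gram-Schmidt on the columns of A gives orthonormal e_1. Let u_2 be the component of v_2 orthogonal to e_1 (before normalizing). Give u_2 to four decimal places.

v_1 = (-2, -4, 0); ‖v_1‖ = 4.4721, so e_1 = (-0.4472, -0.8944, 0.0000).
e_1·v_2 = (-0.4472)·(-3) + (-0.8944)·(-2) + 0.0000·(-4) = 3.1305.
u_2 = v_2 − 3.1305·e_1 = (-1.6000, 0.8000, -4.0000).

u_2 = (-1.6000, 0.8000, -4.0000)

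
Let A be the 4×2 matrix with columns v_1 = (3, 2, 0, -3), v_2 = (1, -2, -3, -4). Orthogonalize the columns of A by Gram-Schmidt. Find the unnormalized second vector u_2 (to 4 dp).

v_1 = (3, 2, 0, -3); ‖v_1‖ = 4.6904, so e_1 = (0.6396, 0.4264, 0.0000, -0.6396).
e_1·v_2 = 0.6396·1 + 0.4264·(-2) + 0.0000·(-3) + (-0.6396)·(-4) = 2.3452.
u_2 = v_2 − 2.3452·e_1 = (-0.5000, -3.0000, -3.0000, -2.5000).

u_2 = (-0.5000, -3.0000, -3.0000, -2.5000)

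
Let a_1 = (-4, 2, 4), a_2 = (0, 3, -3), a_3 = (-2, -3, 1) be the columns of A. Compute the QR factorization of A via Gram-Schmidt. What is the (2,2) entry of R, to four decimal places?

a_1 = (-4, 2, 4); ‖a_1‖ = 6.0000, so e_1 = (-0.6667, 0.3333, 0.6667).
e_1·a_2 = (-0.6667)·0 + 0.3333·3 + 0.6667·(-3) = -1.0000.
u_2 = a_2 + 1.0000·e_1 = (-0.6667, 3.3333, -2.3333).
r_{22} = ‖u_2‖ = 4.1231.

r_{22} = 4.1231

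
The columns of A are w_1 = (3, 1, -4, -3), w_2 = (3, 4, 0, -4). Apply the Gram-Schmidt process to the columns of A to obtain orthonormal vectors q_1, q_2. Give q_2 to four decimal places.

w_1 = (3, 1, -4, -3); ‖w_1‖ = 5.9161, so q_1 = (0.5071, 0.1690, -0.6761, -0.5071).
q_1·w_2 = 0.5071·3 + 0.1690·4 + (-0.6761)·0 + (-0.5071)·(-4) = 4.2258.
u_2 = w_2 − 4.2258·q_1 = (0.8571, 3.2857, 2.8571, -1.8571).
‖u_2‖ = 4.8107, so q_2 = (0.1782, 0.6830, 0.5939, -0.3860).

q_2 = (0.1782, 0.6830, 0.5939, -0.3860)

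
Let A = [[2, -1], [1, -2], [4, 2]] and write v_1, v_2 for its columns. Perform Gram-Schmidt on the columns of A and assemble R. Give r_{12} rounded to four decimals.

r_{12} = 0.8729

q_1 = v_1/‖v_1‖ = (2, 1, 4)/4.5826 = (0.4364, 0.2182, 0.8729).
r_{12} = q_1·v_2 = 0.8729.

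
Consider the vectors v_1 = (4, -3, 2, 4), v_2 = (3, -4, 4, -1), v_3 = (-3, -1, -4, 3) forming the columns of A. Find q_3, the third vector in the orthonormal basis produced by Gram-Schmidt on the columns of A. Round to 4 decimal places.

q_3 = (-0.5192, -0.7702, -0.3514, 0.1173)

q_1 = v_1/‖v_1‖ = (4, -3, 2, 4)/6.7082 = (0.5963, -0.4472, 0.2981, 0.5963).
r_{12} = q_1·v_2 = 4.1740.
u_2 = v_2 − 4.1740·q_1 = (0.5111, -2.1333, 2.7556, -3.4889).
‖u_2‖ = 4.9576, so q_2 = (0.1031, -0.4303, 0.5558, -0.7037).
r_{13} = q_1·v_3 = -0.7454; r_{23} = q_2·v_3 = -4.2135.
u_3 = v_3 + 0.7454·q_1 + 4.2135·q_2 = (-2.1212, -3.1465, -1.4358, 0.4792).
‖u_3‖ = 4.0854, so q_3 = (-0.5192, -0.7702, -0.3514, 0.1173).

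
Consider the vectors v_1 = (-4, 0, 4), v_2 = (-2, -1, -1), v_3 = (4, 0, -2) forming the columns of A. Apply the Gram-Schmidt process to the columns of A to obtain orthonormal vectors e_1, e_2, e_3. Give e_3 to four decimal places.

v_1 = (-4, 0, 4); ‖v_1‖ = 5.6569, so e_1 = (-0.7071, 0.0000, 0.7071).
e_1·v_2 = (-0.7071)·(-2) + 0.0000·(-1) + 0.7071·(-1) = 0.7071.
u_2 = v_2 − 0.7071·e_1 = (-1.5000, -1.0000, -1.5000).
‖u_2‖ = 2.3452, so e_2 = (-0.6396, -0.4264, -0.6396).
e_1·v_3 = (-0.7071)·4 + 0.0000·0 + 0.7071·(-2) = -4.2426; e_2·v_3 = (-0.6396)·4 + (-0.4264)·0 + (-0.6396)·(-2) = -1.2792.
u_3 = v_3 + 4.2426·e_1 + 1.2792·e_2 = (0.1818, -0.5455, 0.1818).
‖u_3‖ = 0.6030, so e_3 = (0.3015, -0.9045, 0.3015).

e_3 = (0.3015, -0.9045, 0.3015)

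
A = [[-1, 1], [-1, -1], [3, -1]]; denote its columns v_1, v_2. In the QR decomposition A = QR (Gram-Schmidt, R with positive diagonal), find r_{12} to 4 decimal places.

e_1 = v_1/‖v_1‖ = (-1, -1, 3)/3.3166 = (-0.3015, -0.3015, 0.9045).
r_{12} = e_1·v_2 = -0.9045.

r_{12} = -0.9045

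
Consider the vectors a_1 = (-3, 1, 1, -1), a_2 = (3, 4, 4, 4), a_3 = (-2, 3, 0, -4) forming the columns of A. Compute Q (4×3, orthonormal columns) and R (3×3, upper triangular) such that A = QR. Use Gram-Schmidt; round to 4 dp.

Q = [[-0.8660, 0.2361, 0.3662], [0.2887, 0.5960, 0.5994], [0.2887, 0.5960, -0.1875], [-0.2887, 0.4835, -0.6866]], R = [[3.4641, -1.4434, 3.7528], [0.0000, 7.4106, -0.6185], [0.0000, 0.0000, 3.8124]]

a_1 = (-3, 1, 1, -1); ‖a_1‖ = 3.4641, so e_1 = (-0.8660, 0.2887, 0.2887, -0.2887).
e_1·a_2 = (-0.8660)·3 + 0.2887·4 + 0.2887·4 + (-0.2887)·4 = -1.4434.
u_2 = a_2 + 1.4434·e_1 = (1.7500, 4.4167, 4.4167, 3.5833).
‖u_2‖ = 7.4106, so e_2 = (0.2361, 0.5960, 0.5960, 0.4835).
e_1·a_3 = (-0.8660)·(-2) + 0.2887·3 + 0.2887·0 + (-0.2887)·(-4) = 3.7528; e_2·a_3 = 0.2361·(-2) + 0.5960·3 + 0.5960·0 + 0.4835·(-4) = -0.6185.
u_3 = a_3 − 3.7528·e_1 + 0.6185·e_2 = (1.3961, 2.2853, -0.7147, -2.6176).
‖u_3‖ = 3.8124, so e_3 = (0.3662, 0.5994, -0.1875, -0.6866).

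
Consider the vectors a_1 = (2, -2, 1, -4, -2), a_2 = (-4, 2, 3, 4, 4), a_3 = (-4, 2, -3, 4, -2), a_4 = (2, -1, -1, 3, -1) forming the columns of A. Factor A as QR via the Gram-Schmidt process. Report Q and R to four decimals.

q_1 = a_1/‖a_1‖ = (2, -2, 1, -4, -2)/5.3852 = (0.3714, -0.3714, 0.1857, -0.7428, -0.3714).
r_{12} = q_1·a_2 = -6.1279.
u_2 = a_2 + 6.1279·q_1 = (-1.7241, -0.2759, 4.1379, -0.5517, 1.7241).
‖u_2‖ = 4.8423, so q_2 = (-0.3561, -0.0570, 0.8545, -0.1139, 0.3561).
r_{13} = q_1·a_3 = -5.0138; r_{23} = q_2·a_3 = -2.4212.
u_3 = a_3 + 5.0138·q_1 + 2.4212·q_2 = (-3.0000, 0.0000, 0.0000, 0.0000, -3.0000).
‖u_3‖ = 4.2426, so q_3 = (-0.7071, 0.0000, 0.0000, 0.0000, -0.7071).
r_{14} = q_1·a_4 = -0.9285; r_{24} = q_2·a_4 = -2.2075; r_{34} = q_3·a_4 = -0.7071.
u_4 = a_4 + 0.9285·q_1 + 2.2075·q_2 + 0.7071·q_3 = (1.0588, -1.4706, 1.0588, 2.0588, -1.0588).
‖u_4‖ = 3.1249, so q_4 = (0.3388, -0.4706, 0.3388, 0.6589, -0.3388).

Q = [[0.3714, -0.3561, -0.7071, 0.3388], [-0.3714, -0.0570, 0.0000, -0.4706], [0.1857, 0.8545, 0.0000, 0.3388], [-0.7428, -0.1139, 0.0000, 0.6589], [-0.3714, 0.3561, -0.7071, -0.3388]], R = [[5.3852, -6.1279, -5.0138, -0.9285], [0.0000, 4.8423, -2.4212, -2.2075], [0.0000, 0.0000, 4.2426, -0.7071], [0.0000, 0.0000, 0.0000, 3.1249]]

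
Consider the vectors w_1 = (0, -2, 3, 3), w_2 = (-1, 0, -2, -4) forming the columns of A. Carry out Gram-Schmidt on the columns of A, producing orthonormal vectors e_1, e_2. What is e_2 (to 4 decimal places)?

w_1 = (0, -2, 3, 3); ‖w_1‖ = 4.6904, so e_1 = (0.0000, -0.4264, 0.6396, 0.6396).
e_1·w_2 = 0.0000·(-1) + (-0.4264)·0 + 0.6396·(-2) + 0.6396·(-4) = -3.8376.
u_2 = w_2 + 3.8376·e_1 = (-1.0000, -1.6364, 0.4545, -1.5455).
‖u_2‖ = 2.5045, so e_2 = (-0.3993, -0.6534, 0.1815, -0.6171).

e_2 = (-0.3993, -0.6534, 0.1815, -0.6171)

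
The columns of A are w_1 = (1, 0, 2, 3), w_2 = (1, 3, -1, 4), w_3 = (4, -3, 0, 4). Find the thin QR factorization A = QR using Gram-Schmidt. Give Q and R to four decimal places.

w_1 = (1, 0, 2, 3); ‖w_1‖ = 3.7417, so e_1 = (0.2673, 0.0000, 0.5345, 0.8018).
e_1·w_2 = 0.2673·1 + 0.0000·3 + 0.5345·(-1) + 0.8018·4 = 2.9399.
u_2 = w_2 − 2.9399·e_1 = (0.2143, 3.0000, -2.5714, 1.6429).
‖u_2‖ = 4.2845, so e_2 = (0.0500, 0.7002, -0.6002, 0.3834).
e_1·w_3 = 0.2673·4 + 0.0000·(-3) + 0.5345·0 + 0.8018·4 = 4.2762; e_2·w_3 = 0.0500·4 + 0.7002·(-3) + (-0.6002)·0 + 0.3834·4 = -0.3668.
u_3 = w_3 − 4.2762·e_1 + 0.3668·e_2 = (2.8755, -2.7432, -2.5058, 0.7121).
‖u_3‖ = 4.7518, so e_3 = (0.6051, -0.5773, -0.5273, 0.1499).

Q = [[0.2673, 0.0500, 0.6051], [0.0000, 0.7002, -0.5773], [0.5345, -0.6002, -0.5273], [0.8018, 0.3834, 0.1499]], R = [[3.7417, 2.9399, 4.2762], [0.0000, 4.2845, -0.3668], [0.0000, 0.0000, 4.7518]]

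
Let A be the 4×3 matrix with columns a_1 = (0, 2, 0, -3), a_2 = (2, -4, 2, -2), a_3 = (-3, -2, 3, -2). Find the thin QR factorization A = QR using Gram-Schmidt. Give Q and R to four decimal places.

Q = [[0.0000, 0.3801, -0.8648], [0.5547, -0.7016, -0.1482], [0.0000, 0.3801, 0.4695], [-0.8321, -0.4678, -0.0988]], R = [[3.6056, -0.5547, 0.5547], [0.0000, 5.2623, 2.3388], [0.0000, 0.0000, 4.4969]]

a_1 = (0, 2, 0, -3); ‖a_1‖ = 3.6056, so q_1 = (0.0000, 0.5547, 0.0000, -0.8321).
q_1·a_2 = 0.0000·2 + 0.5547·(-4) + 0.0000·2 + (-0.8321)·(-2) = -0.5547.
u_2 = a_2 + 0.5547·q_1 = (2.0000, -3.6923, 2.0000, -2.4615).
‖u_2‖ = 5.2623, so q_2 = (0.3801, -0.7016, 0.3801, -0.4678).
q_1·a_3 = 0.0000·(-3) + 0.5547·(-2) + 0.0000·3 + (-0.8321)·(-2) = 0.5547; q_2·a_3 = 0.3801·(-3) + (-0.7016)·(-2) + 0.3801·3 + (-0.4678)·(-2) = 2.3388.
u_3 = a_3 − 0.5547·q_1 − 2.3388·q_2 = (-3.8889, -0.6667, 2.1111, -0.4444).
‖u_3‖ = 4.4969, so q_3 = (-0.8648, -0.1482, 0.4695, -0.0988).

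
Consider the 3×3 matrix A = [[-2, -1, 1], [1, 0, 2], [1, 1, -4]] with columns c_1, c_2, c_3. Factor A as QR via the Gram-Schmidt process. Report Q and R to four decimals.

c_1 = (-2, 1, 1); ‖c_1‖ = 2.4495, so q_1 = (-0.8165, 0.4082, 0.4082).
q_1·c_2 = (-0.8165)·(-1) + 0.4082·0 + 0.4082·1 = 1.2247.
u_2 = c_2 − 1.2247·q_1 = (0.0000, -0.5000, 0.5000).
‖u_2‖ = 0.7071, so q_2 = (0.0000, -0.7071, 0.7071).
q_1·c_3 = (-0.8165)·1 + 0.4082·2 + 0.4082·(-4) = -1.6330; q_2·c_3 = 0.0000·1 + (-0.7071)·2 + 0.7071·(-4) = -4.2426.
u_3 = c_3 + 1.6330·q_1 + 4.2426·q_2 = (-0.3333, -0.3333, -0.3333).
‖u_3‖ = 0.5774, so q_3 = (-0.5774, -0.5774, -0.5774).

Q = [[-0.8165, 0.0000, -0.5774], [0.4082, -0.7071, -0.5774], [0.4082, 0.7071, -0.5774]], R = [[2.4495, 1.2247, -1.6330], [0.0000, 0.7071, -4.2426], [0.0000, 0.0000, 0.5774]]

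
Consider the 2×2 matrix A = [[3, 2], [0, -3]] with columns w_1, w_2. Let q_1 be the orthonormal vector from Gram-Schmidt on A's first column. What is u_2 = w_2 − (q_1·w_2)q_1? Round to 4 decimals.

u_2 = (0.0000, -3.0000)

w_1 = (3, 0); ‖w_1‖ = 3.0000, so q_1 = (1.0000, 0.0000).
q_1·w_2 = 1.0000·2 + 0.0000·(-3) = 2.0000.
u_2 = w_2 − 2.0000·q_1 = (0.0000, -3.0000).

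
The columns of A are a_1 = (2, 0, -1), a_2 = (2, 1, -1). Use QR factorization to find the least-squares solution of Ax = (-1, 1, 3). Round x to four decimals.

x = (-2.0000, 1.0000)

a_1 = (2, 0, -1); ‖a_1‖ = 2.2361, so q_1 = (0.8944, 0.0000, -0.4472).
q_1·a_2 = 0.8944·2 + 0.0000·1 + (-0.4472)·(-1) = 2.2361.
u_2 = a_2 − 2.2361·q_1 = (0.0000, 1.0000, 0.0000).
‖u_2‖ = 1.0000, so q_2 = (0.0000, 1.0000, 0.0000).
Qᵀb = (-2.2361, 1.0000).
Back-substitute: x_2 = 1.0000/1.0000 = 1.0000.
x_1 = (-2.2361 − 2.2361·1.0000)/2.2361 = -2.0000.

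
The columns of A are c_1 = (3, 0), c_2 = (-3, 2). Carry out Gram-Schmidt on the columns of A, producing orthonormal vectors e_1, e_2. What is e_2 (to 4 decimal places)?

e_1 = c_1/‖c_1‖ = (3, 0)/3.0000 = (1.0000, 0.0000).
r_{12} = e_1·c_2 = -3.0000.
u_2 = c_2 + 3.0000·e_1 = (0.0000, 2.0000).
‖u_2‖ = 2.0000, so e_2 = (0.0000, 1.0000).

e_2 = (0.0000, 1.0000)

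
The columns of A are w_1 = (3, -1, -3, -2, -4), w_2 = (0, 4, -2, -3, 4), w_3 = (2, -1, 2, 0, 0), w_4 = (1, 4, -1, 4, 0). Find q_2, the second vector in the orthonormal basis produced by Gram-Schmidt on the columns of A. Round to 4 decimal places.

q_2 = (0.0935, 0.5763, -0.3972, -0.5179, 0.4829)

w_1 = (3, -1, -3, -2, -4); ‖w_1‖ = 6.2450, so q_1 = (0.4804, -0.1601, -0.4804, -0.3203, -0.6405).
q_1·w_2 = 0.4804·0 + (-0.1601)·4 + (-0.4804)·(-2) + (-0.3203)·(-3) + (-0.6405)·4 = -1.2810.
u_2 = w_2 + 1.2810·q_1 = (0.6154, 3.7949, -2.6154, -3.4103, 3.1795).
‖u_2‖ = 6.5848, so q_2 = (0.0935, 0.5763, -0.3972, -0.5179, 0.4829).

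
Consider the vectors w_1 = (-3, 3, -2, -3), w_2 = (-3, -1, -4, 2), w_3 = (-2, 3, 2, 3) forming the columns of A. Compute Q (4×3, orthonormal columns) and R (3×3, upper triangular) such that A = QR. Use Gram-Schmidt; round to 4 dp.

Q = [[-0.5388, -0.4211, -0.3476], [0.5388, -0.3357, 0.5579], [-0.3592, -0.6591, 0.4305], [-0.5388, 0.5249, 0.6185]], R = [[5.5678, 1.4368, 0.3592], [0.0000, 5.2854, 0.0915], [0.0000, 0.0000, 5.0855]]

w_1 = (-3, 3, -2, -3); ‖w_1‖ = 5.5678, so q_1 = (-0.5388, 0.5388, -0.3592, -0.5388).
q_1·w_2 = (-0.5388)·(-3) + 0.5388·(-1) + (-0.3592)·(-4) + (-0.5388)·2 = 1.4368.
u_2 = w_2 − 1.4368·q_1 = (-2.2258, -1.7742, -3.4839, 2.7742).
‖u_2‖ = 5.2854, so q_2 = (-0.4211, -0.3357, -0.6591, 0.5249).
q_1·w_3 = (-0.5388)·(-2) + 0.5388·3 + (-0.3592)·2 + (-0.5388)·3 = 0.3592; q_2·w_3 = (-0.4211)·(-2) + (-0.3357)·3 + (-0.6591)·2 + 0.5249·3 = 0.0915.
u_3 = w_3 − 0.3592·q_1 − 0.0915·q_2 = (-1.7679, 2.8372, 2.1894, 3.1455).
‖u_3‖ = 5.0855, so q_3 = (-0.3476, 0.5579, 0.4305, 0.6185).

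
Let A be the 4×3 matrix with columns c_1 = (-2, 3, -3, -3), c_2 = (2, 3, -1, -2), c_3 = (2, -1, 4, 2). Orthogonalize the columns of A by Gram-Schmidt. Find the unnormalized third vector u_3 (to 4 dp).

q_1 = c_1/‖c_1‖ = (-2, 3, -3, -3)/5.5678 = (-0.3592, 0.5388, -0.5388, -0.5388).
r_{12} = q_1·c_2 = 2.5145.
u_2 = c_2 − 2.5145·q_1 = (2.9032, 1.6452, 0.3548, -0.6452).
‖u_2‖ = 3.4172, so q_2 = (0.8496, 0.4814, 0.1038, -0.1888).
r_{13} = q_1·c_3 = -4.4901; r_{23} = q_2·c_3 = 1.2555.
u_3 = c_3 + 4.4901·q_1 − 1.2555·q_2 = (-0.6796, 0.8149, 1.4503, -0.1823).

u_3 = (-0.6796, 0.8149, 1.4503, -0.1823)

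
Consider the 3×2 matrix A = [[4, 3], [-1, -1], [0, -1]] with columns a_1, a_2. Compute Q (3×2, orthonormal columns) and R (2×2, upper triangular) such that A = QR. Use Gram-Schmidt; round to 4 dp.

a_1 = (4, -1, 0); ‖a_1‖ = 4.1231, so q_1 = (0.9701, -0.2425, 0.0000).
q_1·a_2 = 0.9701·3 + (-0.2425)·(-1) + 0.0000·(-1) = 3.1530.
u_2 = a_2 − 3.1530·q_1 = (-0.0588, -0.2353, -1.0000).
‖u_2‖ = 1.0290, so q_2 = (-0.0572, -0.2287, -0.9718).

Q = [[0.9701, -0.0572], [-0.2425, -0.2287], [0.0000, -0.9718]], R = [[4.1231, 3.1530], [0.0000, 1.0290]]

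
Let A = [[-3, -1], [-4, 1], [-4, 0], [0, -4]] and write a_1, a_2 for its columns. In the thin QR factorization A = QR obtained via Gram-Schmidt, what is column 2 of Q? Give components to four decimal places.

q_2 = (-0.2531, 0.2129, -0.0230, -0.9434)

a_1 = (-3, -4, -4, 0); ‖a_1‖ = 6.4031, so q_1 = (-0.4685, -0.6247, -0.6247, 0.0000).
q_1·a_2 = (-0.4685)·(-1) + (-0.6247)·1 + (-0.6247)·0 + 0.0000·(-4) = -0.1562.
u_2 = a_2 + 0.1562·q_1 = (-1.0732, 0.9024, -0.0976, -4.0000).
‖u_2‖ = 4.2398, so q_2 = (-0.2531, 0.2129, -0.0230, -0.9434).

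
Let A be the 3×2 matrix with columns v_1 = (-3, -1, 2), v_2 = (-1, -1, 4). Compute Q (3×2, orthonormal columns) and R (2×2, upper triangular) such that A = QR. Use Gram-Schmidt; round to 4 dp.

v_1 = (-3, -1, 2); ‖v_1‖ = 3.7417, so q_1 = (-0.8018, -0.2673, 0.5345).
q_1·v_2 = (-0.8018)·(-1) + (-0.2673)·(-1) + 0.5345·4 = 3.2071.
u_2 = v_2 − 3.2071·q_1 = (1.5714, -0.1429, 2.2857).
‖u_2‖ = 2.7775, so q_2 = (0.5658, -0.0514, 0.8230).

Q = [[-0.8018, 0.5658], [-0.2673, -0.0514], [0.5345, 0.8230]], R = [[3.7417, 3.2071], [0.0000, 2.7775]]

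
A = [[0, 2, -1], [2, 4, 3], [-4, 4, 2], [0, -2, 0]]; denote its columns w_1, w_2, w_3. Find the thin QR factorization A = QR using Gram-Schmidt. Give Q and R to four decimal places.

Q = [[0.0000, 0.3297, -0.8061], [0.4472, 0.7913, 0.3985], [-0.8944, 0.3956, 0.1993], [0.0000, -0.3297, 0.3895]], R = [[4.4721, -1.7889, -0.4472], [0.0000, 6.0663, 2.8353], [0.0000, 0.0000, 2.4002]]

w_1 = (0, 2, -4, 0); ‖w_1‖ = 4.4721, so q_1 = (0.0000, 0.4472, -0.8944, 0.0000).
q_1·w_2 = 0.0000·2 + 0.4472·4 + (-0.8944)·4 + 0.0000·(-2) = -1.7889.
u_2 = w_2 + 1.7889·q_1 = (2.0000, 4.8000, 2.4000, -2.0000).
‖u_2‖ = 6.0663, so q_2 = (0.3297, 0.7913, 0.3956, -0.3297).
q_1·w_3 = 0.0000·(-1) + 0.4472·3 + (-0.8944)·2 + 0.0000·0 = -0.4472; q_2·w_3 = 0.3297·(-1) + 0.7913·3 + 0.3956·2 + (-0.3297)·0 = 2.8353.
u_3 = w_3 + 0.4472·q_1 − 2.8353·q_2 = (-1.9348, 0.9565, 0.4783, 0.9348).
‖u_3‖ = 2.4002, so q_3 = (-0.8061, 0.3985, 0.1993, 0.3895).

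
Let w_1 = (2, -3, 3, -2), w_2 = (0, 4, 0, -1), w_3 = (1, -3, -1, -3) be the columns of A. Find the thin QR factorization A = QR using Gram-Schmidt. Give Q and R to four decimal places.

Q = [[0.3922, 0.2121, 0.0397], [-0.5883, 0.7848, -0.1779], [0.5883, 0.3181, -0.6787], [-0.3922, -0.4878, -0.7115]], R = [[5.0990, -1.9612, 2.7456], [0.0000, 3.6268, -0.9968], [0.0000, 0.0000, 3.3864]]

e_1 = w_1/‖w_1‖ = (2, -3, 3, -2)/5.0990 = (0.3922, -0.5883, 0.5883, -0.3922).
r_{12} = e_1·w_2 = -1.9612.
u_2 = w_2 + 1.9612·e_1 = (0.7692, 2.8462, 1.1538, -1.7692).
‖u_2‖ = 3.6268, so e_2 = (0.2121, 0.7848, 0.3181, -0.4878).
r_{13} = e_1·w_3 = 2.7456; r_{23} = e_2·w_3 = -0.9968.
u_3 = w_3 − 2.7456·e_1 + 0.9968·e_2 = (0.1345, -0.6023, -2.2982, -2.4094).
‖u_3‖ = 3.3864, so e_3 = (0.0397, -0.1779, -0.6787, -0.7115).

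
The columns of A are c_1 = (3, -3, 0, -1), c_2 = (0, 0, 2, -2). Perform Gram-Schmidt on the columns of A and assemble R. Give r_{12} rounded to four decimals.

r_{12} = 0.4588

q_1 = c_1/‖c_1‖ = (3, -3, 0, -1)/4.3589 = (0.6882, -0.6882, 0.0000, -0.2294).
r_{12} = q_1·c_2 = 0.4588.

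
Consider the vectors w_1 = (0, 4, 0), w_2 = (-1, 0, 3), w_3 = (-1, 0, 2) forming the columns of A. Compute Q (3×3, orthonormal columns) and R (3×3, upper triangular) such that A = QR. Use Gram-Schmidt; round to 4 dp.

w_1 = (0, 4, 0); ‖w_1‖ = 4.0000, so q_1 = (0.0000, 1.0000, 0.0000).
q_1·w_2 = 0.0000·(-1) + 1.0000·0 + 0.0000·3 = 0.0000.
u_2 = w_2 + 0.0000·q_1 = (-1.0000, 0.0000, 3.0000).
‖u_2‖ = 3.1623, so q_2 = (-0.3162, 0.0000, 0.9487).
q_1·w_3 = 0.0000·(-1) + 1.0000·0 + 0.0000·2 = 0.0000; q_2·w_3 = (-0.3162)·(-1) + 0.0000·0 + 0.9487·2 = 2.2136.
u_3 = w_3 + 0.0000·q_1 − 2.2136·q_2 = (-0.3000, 0.0000, -0.1000).
‖u_3‖ = 0.3162, so q_3 = (-0.9487, 0.0000, -0.3162).

Q = [[0.0000, -0.3162, -0.9487], [1.0000, 0.0000, 0.0000], [0.0000, 0.9487, -0.3162]], R = [[4.0000, 0.0000, 0.0000], [0.0000, 3.1623, 2.2136], [0.0000, 0.0000, 0.3162]]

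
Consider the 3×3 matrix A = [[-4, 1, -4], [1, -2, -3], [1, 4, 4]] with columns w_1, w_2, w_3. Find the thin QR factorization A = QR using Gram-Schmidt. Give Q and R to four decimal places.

w_1 = (-4, 1, 1); ‖w_1‖ = 4.2426, so e_1 = (-0.9428, 0.2357, 0.2357).
e_1·w_2 = (-0.9428)·1 + 0.2357·(-2) + 0.2357·4 = -0.4714.
u_2 = w_2 + 0.4714·e_1 = (0.5556, -1.8889, 4.1111).
‖u_2‖ = 4.5583, so e_2 = (0.1219, -0.4144, 0.9019).
e_1·w_3 = (-0.9428)·(-4) + 0.2357·(-3) + 0.2357·4 = 4.0069; e_2·w_3 = 0.1219·(-4) + (-0.4144)·(-3) + 0.9019·4 = 4.3633.
u_3 = w_3 − 4.0069·e_1 − 4.3633·e_2 = (-0.7540, -2.1364, -0.8797).
‖u_3‖ = 2.4303, so e_3 = (-0.3103, -0.8790, -0.3620).

Q = [[-0.9428, 0.1219, -0.3103], [0.2357, -0.4144, -0.8790], [0.2357, 0.9019, -0.3620]], R = [[4.2426, -0.4714, 4.0069], [0.0000, 4.5583, 4.3633], [0.0000, 0.0000, 2.4303]]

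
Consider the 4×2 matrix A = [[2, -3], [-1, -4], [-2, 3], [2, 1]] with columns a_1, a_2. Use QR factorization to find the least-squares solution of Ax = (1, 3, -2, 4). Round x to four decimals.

x = (0.6754, -0.3699)

a_1 = (2, -1, -2, 2); ‖a_1‖ = 3.6056, so e_1 = (0.5547, -0.2774, -0.5547, 0.5547).
e_1·a_2 = 0.5547·(-3) + (-0.2774)·(-4) + (-0.5547)·3 + 0.5547·1 = -1.6641.
u_2 = a_2 + 1.6641·e_1 = (-2.0769, -4.4615, 2.0769, 1.9231).
‖u_2‖ = 5.6772, so e_2 = (-0.3658, -0.7859, 0.3658, 0.3387).
Qᵀb = (3.0509, -2.1002).
Back-substitute: x_2 = -2.1002/5.6772 = -0.3699.
x_1 = (3.0509 + 1.6641·(-0.3699))/3.6056 = 0.6754.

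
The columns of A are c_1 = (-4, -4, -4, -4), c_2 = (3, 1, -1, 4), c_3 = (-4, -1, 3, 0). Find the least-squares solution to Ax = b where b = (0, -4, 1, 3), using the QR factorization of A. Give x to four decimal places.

c_1 = (-4, -4, -4, -4); ‖c_1‖ = 8.0000, so q_1 = (-0.5000, -0.5000, -0.5000, -0.5000).
q_1·c_2 = (-0.5000)·3 + (-0.5000)·1 + (-0.5000)·(-1) + (-0.5000)·4 = -3.5000.
u_2 = c_2 + 3.5000·q_1 = (1.2500, -0.7500, -2.7500, 2.2500).
‖u_2‖ = 3.8406, so q_2 = (0.3255, -0.1953, -0.7160, 0.5859).
q_1·c_3 = (-0.5000)·(-4) + (-0.5000)·(-1) + (-0.5000)·3 + (-0.5000)·0 = 1.0000; q_2·c_3 = 0.3255·(-4) + (-0.1953)·(-1) + (-0.7160)·3 + 0.5859·0 = -3.2547.
u_3 = c_3 − 1.0000·q_1 + 3.2547·q_2 = (-2.4407, -1.1356, 1.1695, 2.4068).
‖u_3‖ = 3.7956, so q_3 = (-0.6430, -0.2992, 0.3081, 0.6341).
Qᵀb = (0.0000, 1.8226, 3.4071).
Back-substitute: x_3 = 3.4071/3.7956 = 0.8976.
x_2 = (1.8226 + 3.2547·0.8976)/3.8406 = 1.2353.
x_1 = (0.0000 + 3.5000·1.2353 − 1.0000·0.8976)/8.0000 = 0.4282.

x = (0.4282, 1.2353, 0.8976)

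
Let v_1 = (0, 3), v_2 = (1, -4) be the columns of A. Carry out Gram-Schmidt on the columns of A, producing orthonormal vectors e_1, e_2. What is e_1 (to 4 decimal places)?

v_1 = (0, 3); ‖v_1‖ = 3.0000, so e_1 = (0.0000, 1.0000).

e_1 = (0.0000, 1.0000)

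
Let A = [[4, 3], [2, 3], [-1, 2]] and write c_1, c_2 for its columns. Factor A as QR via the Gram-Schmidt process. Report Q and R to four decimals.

e_1 = c_1/‖c_1‖ = (4, 2, -1)/4.5826 = (0.8729, 0.4364, -0.2182).
r_{12} = e_1·c_2 = 3.4915.
u_2 = c_2 − 3.4915·e_1 = (-0.0476, 1.4762, 2.7619).
‖u_2‖ = 3.1320, so e_2 = (-0.0152, 0.4713, 0.8818).

Q = [[0.8729, -0.0152], [0.4364, 0.4713], [-0.2182, 0.8818]], R = [[4.5826, 3.4915], [0.0000, 3.1320]]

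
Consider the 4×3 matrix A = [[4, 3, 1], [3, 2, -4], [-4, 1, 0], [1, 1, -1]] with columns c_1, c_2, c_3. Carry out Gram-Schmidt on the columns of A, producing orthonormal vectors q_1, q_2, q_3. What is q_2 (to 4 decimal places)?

q_2 = (0.5060, 0.2990, 0.7821, 0.2070)

c_1 = (4, 3, -4, 1); ‖c_1‖ = 6.4807, so q_1 = (0.6172, 0.4629, -0.6172, 0.1543).
q_1·c_2 = 0.6172·3 + 0.4629·2 + (-0.6172)·1 + 0.1543·1 = 2.3146.
u_2 = c_2 − 2.3146·q_1 = (1.5714, 0.9286, 2.4286, 0.6429).
‖u_2‖ = 3.1053, so q_2 = (0.5060, 0.2990, 0.7821, 0.2070).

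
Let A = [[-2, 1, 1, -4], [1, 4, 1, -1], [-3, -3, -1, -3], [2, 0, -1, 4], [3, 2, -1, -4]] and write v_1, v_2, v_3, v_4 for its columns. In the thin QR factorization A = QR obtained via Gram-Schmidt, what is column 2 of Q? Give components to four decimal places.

e_1 = v_1/‖v_1‖ = (-2, 1, -3, 2, 3)/5.1962 = (-0.3849, 0.1925, -0.5774, 0.3849, 0.5774).
r_{12} = e_1·v_2 = 3.2717.
u_2 = v_2 − 3.2717·e_1 = (2.2593, 3.3704, -1.1111, -1.2593, 0.1111).
‖u_2‖ = 4.3928, so e_2 = (0.5143, 0.7673, -0.2529, -0.2867, 0.0253).

e_2 = (0.5143, 0.7673, -0.2529, -0.2867, 0.0253)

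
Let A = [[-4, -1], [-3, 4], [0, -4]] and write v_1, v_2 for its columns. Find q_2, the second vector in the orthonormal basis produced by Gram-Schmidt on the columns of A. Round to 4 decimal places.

v_1 = (-4, -3, 0); ‖v_1‖ = 5.0000, so q_1 = (-0.8000, -0.6000, 0.0000).
q_1·v_2 = (-0.8000)·(-1) + (-0.6000)·4 + 0.0000·(-4) = -1.6000.
u_2 = v_2 + 1.6000·q_1 = (-2.2800, 3.0400, -4.0000).
‖u_2‖ = 5.5172, so q_2 = (-0.4132, 0.5510, -0.7250).

q_2 = (-0.4132, 0.5510, -0.7250)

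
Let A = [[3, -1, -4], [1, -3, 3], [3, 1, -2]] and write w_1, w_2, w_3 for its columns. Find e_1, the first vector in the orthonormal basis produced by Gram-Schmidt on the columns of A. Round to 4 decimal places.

e_1 = w_1/‖w_1‖ = (3, 1, 3)/4.3589 = (0.6882, 0.2294, 0.6882).

e_1 = (0.6882, 0.2294, 0.6882)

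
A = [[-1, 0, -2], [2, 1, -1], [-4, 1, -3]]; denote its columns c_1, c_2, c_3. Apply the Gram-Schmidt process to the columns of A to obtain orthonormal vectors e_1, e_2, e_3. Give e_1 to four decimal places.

e_1 = (-0.2182, 0.4364, -0.8729)

e_1 = c_1/‖c_1‖ = (-1, 2, -4)/4.5826 = (-0.2182, 0.4364, -0.8729).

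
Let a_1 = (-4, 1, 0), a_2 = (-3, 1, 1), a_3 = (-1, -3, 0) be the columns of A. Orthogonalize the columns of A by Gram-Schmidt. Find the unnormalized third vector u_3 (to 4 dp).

u_3 = (-0.7222, -2.8889, 0.7222)

a_1 = (-4, 1, 0); ‖a_1‖ = 4.1231, so e_1 = (-0.9701, 0.2425, 0.0000).
e_1·a_2 = (-0.9701)·(-3) + 0.2425·1 + 0.0000·1 = 3.1530.
u_2 = a_2 − 3.1530·e_1 = (0.0588, 0.2353, 1.0000).
‖u_2‖ = 1.0290, so e_2 = (0.0572, 0.2287, 0.9718).
e_1·a_3 = (-0.9701)·(-1) + 0.2425·(-3) + 0.0000·0 = 0.2425; e_2·a_3 = 0.0572·(-1) + 0.2287·(-3) + 0.9718·0 = -0.7432.
u_3 = a_3 − 0.2425·e_1 + 0.7432·e_2 = (-0.7222, -2.8889, 0.7222).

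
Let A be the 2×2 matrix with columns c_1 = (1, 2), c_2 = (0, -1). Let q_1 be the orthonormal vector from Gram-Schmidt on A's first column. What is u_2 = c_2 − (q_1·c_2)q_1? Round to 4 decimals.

u_2 = (0.4000, -0.2000)

q_1 = c_1/‖c_1‖ = (1, 2)/2.2361 = (0.4472, 0.8944).
r_{12} = q_1·c_2 = -0.8944.
u_2 = c_2 + 0.8944·q_1 = (0.4000, -0.2000).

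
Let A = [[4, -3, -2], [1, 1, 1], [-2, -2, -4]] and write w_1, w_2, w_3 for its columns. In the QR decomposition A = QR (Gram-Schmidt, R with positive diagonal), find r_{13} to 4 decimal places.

r_{13} = 0.2182

e_1 = w_1/‖w_1‖ = (4, 1, -2)/4.5826 = (0.8729, 0.2182, -0.4364).
r_{13} = e_1·w_3 = 0.2182.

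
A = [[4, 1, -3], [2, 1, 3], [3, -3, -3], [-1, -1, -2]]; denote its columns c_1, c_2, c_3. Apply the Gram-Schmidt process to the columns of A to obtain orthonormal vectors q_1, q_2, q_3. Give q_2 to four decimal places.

q_2 = (0.3677, 0.3290, -0.8128, -0.3096)

c_1 = (4, 2, 3, -1); ‖c_1‖ = 5.4772, so q_1 = (0.7303, 0.3651, 0.5477, -0.1826).
q_1·c_2 = 0.7303·1 + 0.3651·1 + 0.5477·(-3) + (-0.1826)·(-1) = -0.3651.
u_2 = c_2 + 0.3651·q_1 = (1.2667, 1.1333, -2.8000, -1.0667).
‖u_2‖ = 3.4448, so q_2 = (0.3677, 0.3290, -0.8128, -0.3096).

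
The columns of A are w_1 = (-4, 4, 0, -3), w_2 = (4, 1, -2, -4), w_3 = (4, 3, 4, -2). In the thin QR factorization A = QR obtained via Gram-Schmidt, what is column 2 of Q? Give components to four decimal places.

q_1 = w_1/‖w_1‖ = (-4, 4, 0, -3)/6.4031 = (-0.6247, 0.6247, 0.0000, -0.4685).
r_{12} = q_1·w_2 = 0.0000.
u_2 = w_2 + 0.0000·q_1 = (4.0000, 1.0000, -2.0000, -4.0000).
‖u_2‖ = 6.0828, so q_2 = (0.6576, 0.1644, -0.3288, -0.6576).

q_2 = (0.6576, 0.1644, -0.3288, -0.6576)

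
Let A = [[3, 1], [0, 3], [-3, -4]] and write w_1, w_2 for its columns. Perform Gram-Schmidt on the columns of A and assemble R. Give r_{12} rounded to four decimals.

r_{12} = 3.5355

e_1 = w_1/‖w_1‖ = (3, 0, -3)/4.2426 = (0.7071, 0.0000, -0.7071).
r_{12} = e_1·w_2 = 3.5355.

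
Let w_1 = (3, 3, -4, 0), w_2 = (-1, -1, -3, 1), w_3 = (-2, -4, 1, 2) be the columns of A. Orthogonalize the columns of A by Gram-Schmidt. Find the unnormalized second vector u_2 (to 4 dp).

u_2 = (-1.5294, -1.5294, -2.2941, 1.0000)

w_1 = (3, 3, -4, 0); ‖w_1‖ = 5.8310, so e_1 = (0.5145, 0.5145, -0.6860, 0.0000).
e_1·w_2 = 0.5145·(-1) + 0.5145·(-1) + (-0.6860)·(-3) + 0.0000·1 = 1.0290.
u_2 = w_2 − 1.0290·e_1 = (-1.5294, -1.5294, -2.2941, 1.0000).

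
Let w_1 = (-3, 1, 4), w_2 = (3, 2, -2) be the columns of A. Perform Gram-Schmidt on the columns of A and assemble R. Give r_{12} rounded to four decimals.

r_{12} = -2.9417

e_1 = w_1/‖w_1‖ = (-3, 1, 4)/5.0990 = (-0.5883, 0.1961, 0.7845).
r_{12} = e_1·w_2 = -2.9417.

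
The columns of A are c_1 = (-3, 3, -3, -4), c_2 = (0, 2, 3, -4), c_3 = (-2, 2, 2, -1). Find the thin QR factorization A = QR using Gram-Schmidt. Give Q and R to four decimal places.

c_1 = (-3, 3, -3, -4); ‖c_1‖ = 6.5574, so e_1 = (-0.4575, 0.4575, -0.4575, -0.6100).
e_1·c_2 = (-0.4575)·0 + 0.4575·2 + (-0.4575)·3 + (-0.6100)·(-4) = 1.9825.
u_2 = c_2 − 1.9825·e_1 = (0.9070, 1.0930, 3.9070, -2.7907).
‖u_2‖ = 5.0070, so e_2 = (0.1811, 0.2183, 0.7803, -0.5574).
e_1·c_3 = (-0.4575)·(-2) + 0.4575·2 + (-0.4575)·2 + (-0.6100)·(-1) = 1.5250; e_2·c_3 = 0.1811·(-2) + 0.2183·2 + 0.7803·2 + (-0.5574)·(-1) = 2.1923.
u_3 = c_3 − 1.5250·e_1 − 2.1923·e_2 = (-1.6994, 0.8237, 0.9870, 1.1521).
‖u_3‖ = 2.4225, so e_3 = (-0.7015, 0.3400, 0.4074, 0.4756).

Q = [[-0.4575, 0.1811, -0.7015], [0.4575, 0.2183, 0.3400], [-0.4575, 0.7803, 0.4074], [-0.6100, -0.5574, 0.4756]], R = [[6.5574, 1.9825, 1.5250], [0.0000, 5.0070, 2.1923], [0.0000, 0.0000, 2.4225]]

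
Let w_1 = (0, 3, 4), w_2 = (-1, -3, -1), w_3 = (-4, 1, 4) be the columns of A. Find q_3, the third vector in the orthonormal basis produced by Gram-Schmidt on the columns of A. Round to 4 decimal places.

q_3 = (-0.8742, 0.3885, -0.2914)

w_1 = (0, 3, 4); ‖w_1‖ = 5.0000, so q_1 = (0.0000, 0.6000, 0.8000).
q_1·w_2 = 0.0000·(-1) + 0.6000·(-3) + 0.8000·(-1) = -2.6000.
u_2 = w_2 + 2.6000·q_1 = (-1.0000, -1.4400, 1.0800).
‖u_2‖ = 2.0591, so q_2 = (-0.4856, -0.6993, 0.5245).
q_1·w_3 = 0.0000·(-4) + 0.6000·1 + 0.8000·4 = 3.8000; q_2·w_3 = (-0.4856)·(-4) + (-0.6993)·1 + 0.5245·4 = 3.3412.
u_3 = w_3 − 3.8000·q_1 − 3.3412·q_2 = (-2.3774, 1.0566, -0.7925).
‖u_3‖ = 2.7196, so q_3 = (-0.8742, 0.3885, -0.2914).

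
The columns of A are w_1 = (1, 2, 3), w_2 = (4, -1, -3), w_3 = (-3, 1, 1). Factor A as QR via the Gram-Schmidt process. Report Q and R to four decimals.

q_1 = w_1/‖w_1‖ = (1, 2, 3)/3.7417 = (0.2673, 0.5345, 0.8018).
r_{12} = q_1·w_2 = -1.8708.
u_2 = w_2 + 1.8708·q_1 = (4.5000, 0.0000, -1.5000).
‖u_2‖ = 4.7434, so q_2 = (0.9487, 0.0000, -0.3162).
r_{13} = q_1·w_3 = 0.5345; r_{23} = q_2·w_3 = -3.1623.
u_3 = w_3 − 0.5345·q_1 + 3.1623·q_2 = (-0.1429, 0.7143, -0.4286).
‖u_3‖ = 0.8452, so q_3 = (-0.1690, 0.8452, -0.5071).

Q = [[0.2673, 0.9487, -0.1690], [0.5345, 0.0000, 0.8452], [0.8018, -0.3162, -0.5071]], R = [[3.7417, -1.8708, 0.5345], [0.0000, 4.7434, -3.1623], [0.0000, 0.0000, 0.8452]]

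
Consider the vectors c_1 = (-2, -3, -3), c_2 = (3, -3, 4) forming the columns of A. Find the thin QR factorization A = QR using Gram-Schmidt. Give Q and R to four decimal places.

Q = [[-0.4264, 0.3962], [-0.6396, -0.7677], [-0.6396, 0.5036]], R = [[4.6904, -1.9188], [0.0000, 5.5062]]

c_1 = (-2, -3, -3); ‖c_1‖ = 4.6904, so e_1 = (-0.4264, -0.6396, -0.6396).
e_1·c_2 = (-0.4264)·3 + (-0.6396)·(-3) + (-0.6396)·4 = -1.9188.
u_2 = c_2 + 1.9188·e_1 = (2.1818, -4.2273, 2.7727).
‖u_2‖ = 5.5062, so e_2 = (0.3962, -0.7677, 0.5036).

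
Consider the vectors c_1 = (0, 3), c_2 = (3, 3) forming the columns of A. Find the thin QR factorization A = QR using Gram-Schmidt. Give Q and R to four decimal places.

c_1 = (0, 3); ‖c_1‖ = 3.0000, so q_1 = (0.0000, 1.0000).
q_1·c_2 = 0.0000·3 + 1.0000·3 = 3.0000.
u_2 = c_2 − 3.0000·q_1 = (3.0000, 0.0000).
‖u_2‖ = 3.0000, so q_2 = (1.0000, 0.0000).

Q = [[0.0000, 1.0000], [1.0000, 0.0000]], R = [[3.0000, 3.0000], [0.0000, 3.0000]]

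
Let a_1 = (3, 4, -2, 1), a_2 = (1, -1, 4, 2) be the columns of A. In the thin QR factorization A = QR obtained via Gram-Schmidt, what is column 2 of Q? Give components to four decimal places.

q_2 = (0.3767, -0.0148, 0.7829, 0.4949)

a_1 = (3, 4, -2, 1); ‖a_1‖ = 5.4772, so q_1 = (0.5477, 0.7303, -0.3651, 0.1826).
q_1·a_2 = 0.5477·1 + 0.7303·(-1) + (-0.3651)·4 + 0.1826·2 = -1.2780.
u_2 = a_2 + 1.2780·q_1 = (1.7000, -0.0667, 3.5333, 2.2333).
‖u_2‖ = 4.5129, so q_2 = (0.3767, -0.0148, 0.7829, 0.4949).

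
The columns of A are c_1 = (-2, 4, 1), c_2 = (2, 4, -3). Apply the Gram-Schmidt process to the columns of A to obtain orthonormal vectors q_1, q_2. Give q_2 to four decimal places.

q_2 = (0.5698, 0.4558, -0.6838)

c_1 = (-2, 4, 1); ‖c_1‖ = 4.5826, so q_1 = (-0.4364, 0.8729, 0.2182).
q_1·c_2 = (-0.4364)·2 + 0.8729·4 + 0.2182·(-3) = 1.9640.
u_2 = c_2 − 1.9640·q_1 = (2.8571, 2.2857, -3.4286).
‖u_2‖ = 5.0143, so q_2 = (0.5698, 0.4558, -0.6838).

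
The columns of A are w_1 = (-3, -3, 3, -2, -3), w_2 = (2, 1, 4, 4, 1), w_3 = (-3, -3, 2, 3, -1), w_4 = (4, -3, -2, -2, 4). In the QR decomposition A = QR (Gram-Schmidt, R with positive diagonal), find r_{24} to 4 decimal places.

w_1 = (-3, -3, 3, -2, -3); ‖w_1‖ = 6.3246, so e_1 = (-0.4743, -0.4743, 0.4743, -0.3162, -0.4743).
e_1·w_2 = (-0.4743)·2 + (-0.4743)·1 + 0.4743·4 + (-0.3162)·4 + (-0.4743)·1 = -1.2649.
u_2 = w_2 + 1.2649·e_1 = (1.4000, 0.4000, 4.6000, 3.6000, 0.4000).
‖u_2‖ = 6.0332, so e_2 = (0.2320, 0.0663, 0.7624, 0.5967, 0.0663).
r_{24} = e_2·w_4 = -1.7238.

r_{24} = -1.7238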